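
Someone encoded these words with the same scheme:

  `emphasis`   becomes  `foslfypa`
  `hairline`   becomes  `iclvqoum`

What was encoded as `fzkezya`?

In emphasis: e→f is +1, m→o is +2, p→s is +3, h→l is +4 — the shift increases by 1 each position. The shift increases by 1 at each position, starting from +1: 1, 2, 3, ….
Decoding fzkezya: f−1=e, z−2=x, k−3=h, e−4=a, z−5=u, y−6=s, a−7=t.

exhaust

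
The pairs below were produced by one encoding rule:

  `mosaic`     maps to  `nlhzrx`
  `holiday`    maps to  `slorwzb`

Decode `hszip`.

shark

Each pair mirrors across the alphabet (m↔n, o↔l, s↔h): positions sum to 25. Each letter is replaced by its mirror in the alphabet: a↔z, b↔y, c↔x, and so on (the Atbash cipher).
Undoing it on hszip: h↔s, s↔h, z↔a, i↔r, p↔k.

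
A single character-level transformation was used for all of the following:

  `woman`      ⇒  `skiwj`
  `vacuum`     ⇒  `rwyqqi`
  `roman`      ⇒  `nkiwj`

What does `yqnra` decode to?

Compare letters: w→s is +22, o→k is +22, m→i is +22 — a constant shift. Each letter is shifted forward by 22 in the alphabet (a Caesar shift of +22).
Decoding yqnra: y−22=c, q−22=u, n−22=r, r−22=v, a−22=e.

curve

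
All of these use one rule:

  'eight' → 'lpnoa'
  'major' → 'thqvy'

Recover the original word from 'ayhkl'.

trade

It's a constant shift of +7 (ROT7).
Decoding ayhkl: a−7=t, y−7=r, h−7=a, k−7=d, l−7=e.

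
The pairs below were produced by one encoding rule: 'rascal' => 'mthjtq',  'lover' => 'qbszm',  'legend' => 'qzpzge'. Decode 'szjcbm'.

vector

r(17)→m(12) and a(0)→t(19) fit y≡21x+19 (mod 26); the inverse of 21 mod 26 is 5. Treating letters as 0–25, the rule is x ↦ 21x + 19 (mod 26).
Undoing it on szjcbm: s(18)→5·(18−19)≡21=v; z(25)→5·(25−19)≡4=e; j(9)→5·(9−19)≡2=c; c(2)→5·(2−19)≡19=t; b(1)→5·(1−19)≡14=o; m(12)→5·(12−19)≡17=r (all mod 26).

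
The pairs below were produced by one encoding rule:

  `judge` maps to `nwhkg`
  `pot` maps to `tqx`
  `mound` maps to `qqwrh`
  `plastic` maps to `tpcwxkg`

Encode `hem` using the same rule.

The shift depends on letter class: consonant j→n is +4, but vowel u→w is +2. The rule splits by letter class: vowels +2, consonants +4.
Applying it to hem: h(cons)+4=l, e(vowel)+2=g, m(cons)+4=q.

lgq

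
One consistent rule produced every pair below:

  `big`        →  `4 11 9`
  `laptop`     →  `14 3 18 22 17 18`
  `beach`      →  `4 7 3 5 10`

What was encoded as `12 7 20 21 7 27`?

jersey

The number is (letter's place in the alphabet, a=1) + 2.
Undoing it on 12 7 20 21 7 27: 12→(12−2)÷1=10=j, 7→(7−2)÷1=5=e, 20→(20−2)÷1=18=r, 21→(21−2)÷1=19=s, 7→(7−2)÷1=5=e, 27→(27−2)÷1=25=y.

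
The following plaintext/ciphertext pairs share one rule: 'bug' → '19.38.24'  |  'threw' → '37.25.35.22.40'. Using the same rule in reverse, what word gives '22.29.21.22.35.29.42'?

elderly

b is letter #2 and maps to 19: an offset of 17. Each letter is replaced by its alphabet position (a=1..z=26) + 17.
Decoding 22.29.21.22.35.29.42: 22→(22−17)÷1=5=e, 29→(29−17)÷1=12=l, 21→(21−17)÷1=4=d, 22→(22−17)÷1=5=e, 35→(35−17)÷1=18=r, 29→(29−17)÷1=12=l, 42→(42−17)÷1=25=y.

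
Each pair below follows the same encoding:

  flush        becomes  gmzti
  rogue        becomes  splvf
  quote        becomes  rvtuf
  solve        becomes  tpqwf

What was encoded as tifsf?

A repeating key of period 3 is used — shifts +1, +1, +5 over and over.
Decoding tifsf: t−1=s, i−1=h, f−5=a, s−1=r, f−1=e.

share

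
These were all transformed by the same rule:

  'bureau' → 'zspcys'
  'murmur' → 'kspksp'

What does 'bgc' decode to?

die

Compare letters: b→z is +24, u→s is +24, r→p is +24 — a constant shift. This is a Caesar cipher with shift 24.
Reversing it on bgc: b−24=d, g−24=i, c−24=e.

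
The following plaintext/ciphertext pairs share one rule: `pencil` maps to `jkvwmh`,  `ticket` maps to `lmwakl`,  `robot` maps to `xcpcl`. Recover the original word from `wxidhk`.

p(15)→j(9) and e(4)→k(10) fit y≡7x+8 (mod 26); the inverse of 7 mod 26 is 15. Each letter's alphabet position (a=0..z=25) is mapped through 7·x+8 mod 26 — an affine cipher.
Decoding wxidhk: w(22)→15·(22−8)≡2=c; x(23)→15·(23−8)≡17=r; i(8)→15·(8−8)≡0=a; d(3)→15·(3−8)≡3=d; h(7)→15·(7−8)≡11=l; k(10)→15·(10−8)≡4=e (all mod 26).

cradle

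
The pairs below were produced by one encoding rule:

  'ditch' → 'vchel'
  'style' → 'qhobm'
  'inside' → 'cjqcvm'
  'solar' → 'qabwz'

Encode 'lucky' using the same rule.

d(3)→v(21) and i(8)→c(2) fit y≡17x+22 (mod 26); the inverse of 17 mod 26 is 23. This is an affine cipher: with a=0,…,z=25, each position x becomes (17x+22) mod 26.
For lucky: l(11)→17·11+22≡1=b; u(20)→17·20+22≡24=y; c(2)→17·2+22≡4=e; k(10)→17·10+22≡10=k; y(24)→17·24+22≡14=o (all mod 26).

byeko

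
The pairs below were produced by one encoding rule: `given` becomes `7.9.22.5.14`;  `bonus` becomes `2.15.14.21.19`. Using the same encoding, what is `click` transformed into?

Each letter is replaced by its alphabet position (a=1, b=2, …, z=26).
For click: c=3→3, l=12→12, i=9→9, c=3→3, k=11→11.

3.12.9.3.11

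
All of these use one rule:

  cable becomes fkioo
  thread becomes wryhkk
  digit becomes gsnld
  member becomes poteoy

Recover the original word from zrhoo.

whale

Shifts by position in cable: pos 0: c→f (+3), pos 1: a→k (+10), pos 2: b→i (+7), pos 3: l→o (+3), pos 4: e→o (+10) — repeating every 3. It's a Vigenère-style cipher with numeric key [3,10,7]: position i shifts by key[i mod 3].
Reversing it on zrhoo: z−3=w, r−10=h, h−7=a, o−3=l, o−10=e.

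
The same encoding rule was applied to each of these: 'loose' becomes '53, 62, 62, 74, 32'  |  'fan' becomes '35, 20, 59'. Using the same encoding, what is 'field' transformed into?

With a=1..z=26, the number is 3·pos + 17.
Applying it to field: f=6→35, i=9→44, e=5→32, l=12→53, d=4→29.

35, 44, 32, 53, 29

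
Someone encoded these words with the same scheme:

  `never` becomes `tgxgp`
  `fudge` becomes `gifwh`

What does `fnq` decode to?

The output letters match the input read backwards, each shifted +2: never reversed is reven. Read the word backwards and shift each letter +2.
Undoing it on fnq: shift back: f−2=d, n−2=l, q−2=o → dlo; then reverse → old.

old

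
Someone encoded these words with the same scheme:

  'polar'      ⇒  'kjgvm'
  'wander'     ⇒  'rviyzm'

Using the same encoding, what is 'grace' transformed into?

Compare letters: p→k is +21, o→j is +21, l→g is +21 — a constant shift. This is a Caesar cipher with shift 21.
On grace: g+21=b, r+21=m, a+21=v, c+21=x, e+21=z.

bmvxz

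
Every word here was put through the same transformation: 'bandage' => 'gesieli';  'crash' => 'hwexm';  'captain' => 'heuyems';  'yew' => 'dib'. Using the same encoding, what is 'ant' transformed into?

esy

The rule splits by letter class: vowels +4, consonants +5.
On ant: a(vowel)+4=e, n(cons)+5=s, t(cons)+5=y.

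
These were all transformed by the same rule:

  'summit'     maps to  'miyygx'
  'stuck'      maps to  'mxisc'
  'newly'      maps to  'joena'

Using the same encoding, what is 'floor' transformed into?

s(18)→m(12) and u(20)→i(8) fit y≡11x+22 (mod 26); the inverse of 11 mod 26 is 19. Treating letters as 0–25, the rule is x ↦ 11x + 22 (mod 26).
On floor: f(5)→11·5+22≡25=z; l(11)→11·11+22≡13=n; o(14)→11·14+22≡20=u; o(14)→11·14+22≡20=u; r(17)→11·17+22≡1=b (all mod 26).

znuub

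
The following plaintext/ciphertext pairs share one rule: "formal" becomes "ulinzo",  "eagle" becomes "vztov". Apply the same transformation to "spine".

hkrmv

Each pair mirrors across the alphabet (f↔u, o↔l, r↔i): positions sum to 25. Letters are reflected about the middle of the alphabet (position → 25−position): Atbash.
For spine: s↔h, p↔k, i↔r, n↔m, e↔v.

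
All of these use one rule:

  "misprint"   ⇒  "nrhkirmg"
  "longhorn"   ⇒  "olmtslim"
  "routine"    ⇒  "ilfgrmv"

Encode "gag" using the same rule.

Each pair mirrors across the alphabet (m↔n, i↔r, s↔h): positions sum to 25. This is the alphabet-reversal cipher (Atbash): a becomes z, b becomes y, etc.
For gag: g↔t, a↔z, g↔t.

tzt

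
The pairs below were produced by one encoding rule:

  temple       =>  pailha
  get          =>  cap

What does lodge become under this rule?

Compare letters: t→p is +22, e→a is +22, m→i is +22 — a constant shift. Each letter is shifted forward by 22 in the alphabet (a Caesar shift of +22).
For lodge: l+22=h, o+22=k, d+22=z, g+22=c, e+22=a.

hkzca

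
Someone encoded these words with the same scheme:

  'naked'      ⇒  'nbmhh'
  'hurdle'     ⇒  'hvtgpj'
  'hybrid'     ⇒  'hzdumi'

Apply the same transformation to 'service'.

sftymhk

In naked: n→n is +0, a→b is +1, k→m is +2, e→h is +3 — the shift increases by 1 each position. Each letter shifts forward by its position index (0, 1, 2, …) — the shift grows by one for each successive letter.
Applying it to service: s+0=s, e+1=f, r+2=t, v+3=y, i+4=m, c+5=h, e+6=k.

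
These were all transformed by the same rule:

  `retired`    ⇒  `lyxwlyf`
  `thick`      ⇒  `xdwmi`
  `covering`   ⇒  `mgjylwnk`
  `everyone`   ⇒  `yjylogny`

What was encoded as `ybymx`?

r(17)→l(11) and e(4)→y(24) fit y≡19x+0 (mod 26); the inverse of 19 mod 26 is 11. This is an affine cipher: with a=0,…,z=25, each position x becomes (19x+0) mod 26.
Reversing it on ybymx: y(24)→11·(24−0)≡4=e; b(1)→11·(1−0)≡11=l; y(24)→11·(24−0)≡4=e; m(12)→11·(12−0)≡2=c; x(23)→11·(23−0)≡19=t (all mod 26).

elect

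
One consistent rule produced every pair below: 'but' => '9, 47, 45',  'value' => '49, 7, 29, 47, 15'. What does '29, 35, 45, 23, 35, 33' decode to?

b(#2)→9 and u(#21)→47: differences scale by 2, so n = 2·pos + 5. The formula is n = 2×(alphabet index, a=1) + 5.
Undoing it on 29, 35, 45, 23, 35, 33: 29→(29−5)÷2=12=l, 35→(35−5)÷2=15=o, 45→(45−5)÷2=20=t, 23→(23−5)÷2=9=i, 35→(35−5)÷2=15=o, 33→(33−5)÷2=14=n.

lotion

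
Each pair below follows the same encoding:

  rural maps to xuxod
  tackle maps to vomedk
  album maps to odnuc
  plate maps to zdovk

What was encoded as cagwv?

r(17)→x(23) and u(20)→u(20) fit y≡25x+14 (mod 26); the inverse of 25 mod 26 is 25. Treating letters as 0–25, the rule is x ↦ 25x + 14 (mod 26).
Undoing it on cagwv: c(2)→25·(2−14)≡12=m; a(0)→25·(0−14)≡14=o; g(6)→25·(6−14)≡8=i; w(22)→25·(22−14)≡18=s; v(21)→25·(21−14)≡19=t (all mod 26).

moist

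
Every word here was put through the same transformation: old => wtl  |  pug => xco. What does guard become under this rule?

ocizl

Compare letters: o→w is +8, l→t is +8, d→l is +8 — a constant shift. It's a constant shift of +8 (ROT8).
Applying it to guard: g+8=o, u+8=c, a+8=i, r+8=z, d+8=l.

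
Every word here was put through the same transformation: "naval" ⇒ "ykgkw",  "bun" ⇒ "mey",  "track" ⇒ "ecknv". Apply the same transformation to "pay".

The shift depends on letter class: consonant n→y is +11, but vowel a→k is +10. Vowels shift forward by 10 and consonants shift forward by 11.
For pay: p(cons)+11=a, a(vowel)+10=k, y(cons)+11=j.

akj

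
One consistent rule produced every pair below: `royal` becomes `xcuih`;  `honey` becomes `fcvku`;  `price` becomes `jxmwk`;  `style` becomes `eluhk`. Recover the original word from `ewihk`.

scale

r(17)→x(23) and o(14)→c(2) fit y≡7x+8 (mod 26); the inverse of 7 mod 26 is 15. Each letter's alphabet position (a=0..z=25) is mapped through 7·x+8 mod 26 — an affine cipher.
Undoing it on ewihk: e(4)→15·(4−8)≡18=s; w(22)→15·(22−8)≡2=c; i(8)→15·(8−8)≡0=a; h(7)→15·(7−8)≡11=l; k(10)→15·(10−8)≡4=e (all mod 26).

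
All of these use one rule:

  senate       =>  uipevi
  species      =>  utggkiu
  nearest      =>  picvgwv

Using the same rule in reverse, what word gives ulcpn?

Shifts by position in senate: pos 0: s→u (+2), pos 1: e→i (+4), pos 2: n→p (+2), pos 3: a→e (+4) — repeating every 2. A repeating key of period 2 is used — shifts +2, +4 over and over.
Undoing it on ulcpn: u−2=s, l−4=h, c−2=a, p−4=l, n−2=l.

shall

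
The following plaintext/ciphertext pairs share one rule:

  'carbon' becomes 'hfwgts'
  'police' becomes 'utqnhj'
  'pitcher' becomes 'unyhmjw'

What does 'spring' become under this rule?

Compare letters: c→h is +5, a→f is +5, r→w is +5 — a constant shift. Every letter moves 5 places later in the alphabet, wrapping around z→a.
On spring: s+5=x, p+5=u, r+5=w, i+5=n, n+5=s, g+5=l.

xuwnsl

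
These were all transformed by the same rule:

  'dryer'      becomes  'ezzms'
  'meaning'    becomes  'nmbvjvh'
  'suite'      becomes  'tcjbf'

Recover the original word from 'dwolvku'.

Shifts by position in dryer: pos 0: d→e (+1), pos 1: r→z (+8), pos 2: y→z (+1), pos 3: e→m (+8) — repeating every 2. A repeating key of period 2 is used — shifts +1, +8 over and over.
Decoding dwolvku: d−1=c, w−8=o, o−1=n, l−8=d, v−1=u, k−8=c, u−1=t.

conduct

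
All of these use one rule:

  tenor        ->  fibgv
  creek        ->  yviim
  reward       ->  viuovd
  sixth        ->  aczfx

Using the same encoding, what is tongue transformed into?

fgbski

Treating letters as 0–25, the rule is x ↦ 5x + 14 (mod 26).
For tongue: t(19)→5·19+14≡5=f; o(14)→5·14+14≡6=g; n(13)→5·13+14≡1=b; g(6)→5·6+14≡18=s; u(20)→5·20+14≡10=k; e(4)→5·4+14≡8=i (all mod 26).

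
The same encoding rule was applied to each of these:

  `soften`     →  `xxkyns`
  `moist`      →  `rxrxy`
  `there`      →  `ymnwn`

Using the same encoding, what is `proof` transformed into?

The shift depends on letter class: consonant s→x is +5, but vowel o→x is +9. Two shifts are in play — +9 for a/e/i/o/u, +5 for every other letter.
For proof: p(cons)+5=u, r(cons)+5=w, o(vowel)+9=x, o(vowel)+9=x, f(cons)+5=k.

uwxxk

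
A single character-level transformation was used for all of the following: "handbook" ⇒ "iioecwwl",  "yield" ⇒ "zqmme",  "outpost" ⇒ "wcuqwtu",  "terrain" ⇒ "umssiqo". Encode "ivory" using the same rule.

The shift depends on letter class: consonant h→i is +1, but vowel a→i is +8. Two shifts are in play — +8 for a/e/i/o/u, +1 for every other letter.
Applying it to ivory: i(vowel)+8=q, v(cons)+1=w, o(vowel)+8=w, r(cons)+1=s, y(cons)+1=z.

qwwsz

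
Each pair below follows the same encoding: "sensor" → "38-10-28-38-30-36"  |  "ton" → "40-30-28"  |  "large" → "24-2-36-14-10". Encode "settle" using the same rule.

38-10-40-40-24-10

s(#19)→38 and e(#5)→10: differences scale by 2, so n = 2·pos + 0. Each letter becomes 2×(its alphabet position, a=1..z=26).
Applying it to settle: s=19→38, e=5→10, t=20→40, t=20→40, l=12→24, e=5→10.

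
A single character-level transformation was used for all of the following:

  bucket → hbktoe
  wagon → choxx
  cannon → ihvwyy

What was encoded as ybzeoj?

survey

Letter i (0-indexed) is shifted by i+6, so successive shifts are 6, 7, 8, ….
Reversing it on ybzeoj: y−6=s, b−7=u, z−8=r, e−9=v, o−10=e, j−11=y.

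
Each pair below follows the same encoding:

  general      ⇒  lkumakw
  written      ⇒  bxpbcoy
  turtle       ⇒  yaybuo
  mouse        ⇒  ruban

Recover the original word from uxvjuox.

problem

Letter i (0-indexed) is shifted by i+5, so successive shifts are 5, 6, 7, ….
Reversing it on uxvjuox: u−5=p, x−6=r, v−7=o, j−8=b, u−9=l, o−10=e, x−11=m.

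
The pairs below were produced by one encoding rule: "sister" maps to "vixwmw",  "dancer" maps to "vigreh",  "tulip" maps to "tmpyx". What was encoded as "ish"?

doe

The output letters match the input read backwards, each shifted +4: sister reversed is retsis. The word is reversed, then every letter is shifted forward by 4.
Undoing it on ish: shift back: i−4=e, s−4=o, h−4=d → eod; then reverse → doe.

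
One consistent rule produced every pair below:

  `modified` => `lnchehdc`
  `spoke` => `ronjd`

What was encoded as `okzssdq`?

platter

Compare letters: m→l is +25, o→n is +25, d→c is +25 — a constant shift. Each letter is shifted forward by 25 in the alphabet (a Caesar shift of +25).
Reversing it on okzssdq: o−25=p, k−25=l, z−25=a, s−25=t, s−25=t, d−25=e, q−25=r.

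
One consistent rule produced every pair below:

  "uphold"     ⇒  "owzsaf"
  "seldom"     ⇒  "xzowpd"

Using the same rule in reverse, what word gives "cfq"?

Read the word backwards and shift each letter +11.
Reversing it on cfq: shift back: c−11=r, f−11=u, q−11=f → ruf; then reverse → fur.

fur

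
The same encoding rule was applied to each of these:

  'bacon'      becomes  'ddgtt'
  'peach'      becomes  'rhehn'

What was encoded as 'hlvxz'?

In bacon: b→d is +2, a→d is +3, c→g is +4, o→t is +5 — the shift increases by 1 each position. The shift increases by 1 at each position, starting from +2: 2, 3, 4, ….
Undoing it on hlvxz: h−2=f, l−3=i, v−4=r, x−5=s, z−6=t.

first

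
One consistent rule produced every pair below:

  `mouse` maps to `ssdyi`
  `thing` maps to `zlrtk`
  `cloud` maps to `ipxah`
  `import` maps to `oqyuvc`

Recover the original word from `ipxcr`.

clown

It's a Vigenère-style cipher with numeric key [6,4,9]: position i shifts by key[i mod 3].
Reversing it on ipxcr: i−6=c, p−4=l, x−9=o, c−6=w, r−4=n.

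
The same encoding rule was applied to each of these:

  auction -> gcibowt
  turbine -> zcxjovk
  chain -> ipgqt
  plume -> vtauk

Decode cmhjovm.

webbing

The shifts repeat in a cycle of length 2: positions 0,1,… shift by +6, +8, then the pattern repeats.
Undoing it on cmhjovm: c−6=w, m−8=e, h−6=b, j−8=b, o−6=i, v−8=n, m−6=g.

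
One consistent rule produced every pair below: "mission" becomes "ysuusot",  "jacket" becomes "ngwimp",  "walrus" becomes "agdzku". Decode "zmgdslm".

m(12)→y(24) and i(8)→s(18) fit y≡21x+6 (mod 26); the inverse of 21 mod 26 is 5. Each letter's alphabet position (a=0..z=25) is mapped through 21·x+6 mod 26 — an affine cipher.
Undoing it on zmgdslm: z(25)→5·(25−6)≡17=r; m(12)→5·(12−6)≡4=e; g(6)→5·(6−6)≡0=a; d(3)→5·(3−6)≡11=l; s(18)→5·(18−6)≡8=i; l(11)→5·(11−6)≡25=z; m(12)→5·(12−6)≡4=e (all mod 26).

realize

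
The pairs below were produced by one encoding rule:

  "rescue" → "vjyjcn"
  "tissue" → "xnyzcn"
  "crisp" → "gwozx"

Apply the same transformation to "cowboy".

In rescue: r→v is +4, e→j is +5, s→y is +6, c→j is +7 — the shift increases by 1 each position. Letter i (0-indexed) is shifted by i+4, so successive shifts are 4, 5, 6, ….
Applying it to cowboy: c+4=g, o+5=t, w+6=c, b+7=i, o+8=w, y+9=h.

gtciwh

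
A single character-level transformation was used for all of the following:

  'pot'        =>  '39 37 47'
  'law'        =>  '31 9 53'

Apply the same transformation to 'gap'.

21 9 39

p(#16)→39 and o(#15)→37: differences scale by 2, so n = 2·pos + 7. The formula is n = 2×(alphabet index, a=1) + 7.
For gap: g=7→21, a=1→9, p=16→39.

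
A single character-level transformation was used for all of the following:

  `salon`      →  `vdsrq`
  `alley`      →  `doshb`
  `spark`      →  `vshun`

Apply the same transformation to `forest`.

iryhva

Shifts by position in salon: pos 0: s→v (+3), pos 1: a→d (+3), pos 2: l→s (+7), pos 3: o→r (+3), pos 4: n→q (+3) — repeating every 3. A repeating key of period 3 is used — shifts +3, +3, +7 over and over.
For forest: f+3=i, o+3=r, r+7=y, e+3=h, s+3=v, t+7=a.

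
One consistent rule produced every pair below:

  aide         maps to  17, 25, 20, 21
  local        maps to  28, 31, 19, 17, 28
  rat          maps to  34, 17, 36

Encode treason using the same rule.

a is letter #1 and maps to 17: an offset of 16. Letters become their 1-based position plus 16 (so a→17, b→18, …).
Applying it to treason: t=20→36, r=18→34, e=5→21, a=1→17, s=19→35, o=15→31, n=14→30.

36, 34, 21, 17, 35, 31, 30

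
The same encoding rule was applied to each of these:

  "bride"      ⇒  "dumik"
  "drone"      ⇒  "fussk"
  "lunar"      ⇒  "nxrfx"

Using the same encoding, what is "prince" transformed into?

rumsil

In bride: b→d is +2, r→u is +3, i→m is +4, d→i is +5 — the shift increases by 1 each position. Each letter shifts forward by (position + 2), i.e. 2, 3, 4, … — the shift grows by one for each successive letter.
For prince: p+2=r, r+3=u, i+4=m, n+5=s, c+6=i, e+7=l.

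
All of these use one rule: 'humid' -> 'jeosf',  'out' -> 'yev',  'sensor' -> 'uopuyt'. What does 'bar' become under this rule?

The shift depends on letter class: consonant h→j is +2, but vowel u→e is +10. The rule splits by letter class: vowels +10, consonants +2.
On bar: b(cons)+2=d, a(vowel)+10=k, r(cons)+2=t.

dkt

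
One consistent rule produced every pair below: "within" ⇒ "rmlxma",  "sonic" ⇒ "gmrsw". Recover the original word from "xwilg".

chest

The output letters match the input read backwards, each shifted +4: within reversed is nihtiw. Read the word backwards and shift each letter +4.
Decoding xwilg: shift back: x−4=t, w−4=s, i−4=e, l−4=h, g−4=c → tsehc; then reverse → chest.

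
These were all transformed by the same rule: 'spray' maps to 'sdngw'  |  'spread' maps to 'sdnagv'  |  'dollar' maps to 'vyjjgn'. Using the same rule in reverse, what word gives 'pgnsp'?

Treating letters as 0–25, the rule is x ↦ 5x + 6 (mod 26).
Undoing it on pgnsp: p(15)→21·(15−6)≡7=h; g(6)→21·(6−6)≡0=a; n(13)→21·(13−6)≡17=r; s(18)→21·(18−6)≡18=s; p(15)→21·(15−6)≡7=h (all mod 26).

harsh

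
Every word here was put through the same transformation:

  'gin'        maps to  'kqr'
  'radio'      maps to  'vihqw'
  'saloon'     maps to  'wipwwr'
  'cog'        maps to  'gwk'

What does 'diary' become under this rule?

The shift depends on letter class: consonant g→k is +4, but vowel i→q is +8. The rule splits by letter class: vowels +8, consonants +4.
For diary: d(cons)+4=h, i(vowel)+8=q, a(vowel)+8=i, r(cons)+4=v, y(cons)+4=c.

hqivc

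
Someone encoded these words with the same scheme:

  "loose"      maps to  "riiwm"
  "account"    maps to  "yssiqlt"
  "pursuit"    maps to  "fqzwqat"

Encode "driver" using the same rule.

l(11)→r(17) and o(14)→i(8) fit y≡23x+24 (mod 26); the inverse of 23 mod 26 is 17. Each letter's alphabet position (a=0..z=25) is mapped through 23·x+24 mod 26 — an affine cipher.
On driver: d(3)→23·3+24≡15=p; r(17)→23·17+24≡25=z; i(8)→23·8+24≡0=a; v(21)→23·21+24≡13=n; e(4)→23·4+24≡12=m; r(17)→23·17+24≡25=z (all mod 26).

pzanmz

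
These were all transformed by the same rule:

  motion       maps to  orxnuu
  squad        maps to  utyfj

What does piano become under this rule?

Letter i (0-indexed) is shifted by i+2, so successive shifts are 2, 3, 4, ….
Applying it to piano: p+2=r, i+3=l, a+4=e, n+5=s, o+6=u.

rlesu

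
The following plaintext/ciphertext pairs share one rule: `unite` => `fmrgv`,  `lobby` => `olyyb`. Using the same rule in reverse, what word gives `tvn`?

gem

Each pair mirrors across the alphabet (u↔f, n↔m, i↔r): positions sum to 25. This is the alphabet-reversal cipher (Atbash): a becomes z, b becomes y, etc.
Reversing it on tvn: t↔g, v↔e, n↔m.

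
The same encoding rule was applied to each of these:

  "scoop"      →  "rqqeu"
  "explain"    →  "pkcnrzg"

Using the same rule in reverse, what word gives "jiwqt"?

The output letters match the input read backwards, each shifted +2: scoop reversed is poocs. Read the word backwards and shift each letter +2.
Reversing it on jiwqt: shift back: j−2=h, i−2=g, w−2=u, q−2=o, t−2=r → hguor; then reverse → rough.

rough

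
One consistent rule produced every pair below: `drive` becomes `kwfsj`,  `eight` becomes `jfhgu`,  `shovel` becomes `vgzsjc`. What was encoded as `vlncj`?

d(3)→k(10) and r(17)→w(22) fit y≡25x+13 (mod 26); the inverse of 25 mod 26 is 25. This is an affine cipher: with a=0,…,z=25, each position x becomes (25x+13) mod 26.
Decoding vlncj: v(21)→25·(21−13)≡18=s; l(11)→25·(11−13)≡2=c; n(13)→25·(13−13)≡0=a; c(2)→25·(2−13)≡11=l; j(9)→25·(9−13)≡4=e (all mod 26).

scale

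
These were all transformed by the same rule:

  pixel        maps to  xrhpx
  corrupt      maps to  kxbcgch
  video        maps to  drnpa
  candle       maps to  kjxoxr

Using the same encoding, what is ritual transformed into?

zrdfmy

In pixel: p→x is +8, i→r is +9, x→h is +10, e→p is +11 — the shift increases by 1 each position. The shift increases by 1 at each position, starting from +8: 8, 9, 10, ….
On ritual: r+8=z, i+9=r, t+10=d, u+11=f, a+12=m, l+13=y.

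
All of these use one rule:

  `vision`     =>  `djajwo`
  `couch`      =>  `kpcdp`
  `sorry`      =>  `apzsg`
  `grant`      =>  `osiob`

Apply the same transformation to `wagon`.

ebopv

Shifts by position in vision: pos 0: v→d (+8), pos 1: i→j (+1), pos 2: s→a (+8), pos 3: i→j (+1) — repeating every 2. A repeating key of period 2 is used — shifts +8, +1 over and over.
On wagon: w+8=e, a+1=b, g+8=o, o+1=p, n+8=v.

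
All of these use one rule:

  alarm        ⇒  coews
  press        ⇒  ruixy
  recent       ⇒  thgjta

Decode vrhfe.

today

Each letter shifts forward by (position + 2), i.e. 2, 3, 4, … — the shift grows by one for each successive letter.
Reversing it on vrhfe: v−2=t, r−3=o, h−4=d, f−5=a, e−6=y.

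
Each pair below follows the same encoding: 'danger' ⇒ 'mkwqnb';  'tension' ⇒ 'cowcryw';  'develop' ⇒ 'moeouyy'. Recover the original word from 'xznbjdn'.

operate

Shifts by position in danger: pos 0: d→m (+9), pos 1: a→k (+10), pos 2: n→w (+9), pos 3: g→q (+10) — repeating every 2. It's a Vigenère-style cipher with numeric key [9,10]: position i shifts by key[i mod 2].
Undoing it on xznbjdn: x−9=o, z−10=p, n−9=e, b−10=r, j−9=a, d−10=t, n−9=e.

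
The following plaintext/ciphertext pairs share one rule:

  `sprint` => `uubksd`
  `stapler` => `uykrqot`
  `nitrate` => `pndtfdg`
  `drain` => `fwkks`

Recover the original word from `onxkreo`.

The shifts repeat in a cycle of length 3: positions 0,1,… shift by +2, +5, +10, then the pattern repeats.
Reversing it on onxkreo: o−2=m, n−5=i, x−10=n, k−2=i, r−5=m, e−10=u, o−2=m.

minimum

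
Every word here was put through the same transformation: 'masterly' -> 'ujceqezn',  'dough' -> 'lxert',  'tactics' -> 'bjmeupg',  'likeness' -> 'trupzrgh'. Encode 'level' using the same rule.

In masterly: m→u is +8, a→j is +9, s→c is +10, t→e is +11 — the shift increases by 1 each position. Each letter shifts forward by (position + 8), i.e. 8, 9, 10, … — the shift grows by one for each successive letter.
For level: l+8=t, e+9=n, v+10=f, e+11=p, l+12=x.

tnfpx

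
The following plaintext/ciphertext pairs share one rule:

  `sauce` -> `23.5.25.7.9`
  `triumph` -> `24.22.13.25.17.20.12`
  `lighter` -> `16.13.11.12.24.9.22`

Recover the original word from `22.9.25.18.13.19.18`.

reunion

Letters become their 1-based position plus 4 (so a→5, b→6, …).
Reversing it on 22.9.25.18.13.19.18: 22→(22−4)÷1=18=r, 9→(9−4)÷1=5=e, 25→(25−4)÷1=21=u, 18→(18−4)÷1=14=n, 13→(13−4)÷1=9=i, 19→(19−4)÷1=15=o, 18→(18−4)÷1=14=n.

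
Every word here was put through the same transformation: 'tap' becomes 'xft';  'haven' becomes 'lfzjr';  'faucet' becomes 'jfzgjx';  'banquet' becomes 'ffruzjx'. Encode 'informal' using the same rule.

The shift depends on letter class: consonant t→x is +4, but vowel a→f is +5. The rule splits by letter class: vowels +5, consonants +4.
On informal: i(vowel)+5=n, n(cons)+4=r, f(cons)+4=j, o(vowel)+5=t, r(cons)+4=v, m(cons)+4=q, a(vowel)+5=f, l(cons)+4=p.

nrjtvqfp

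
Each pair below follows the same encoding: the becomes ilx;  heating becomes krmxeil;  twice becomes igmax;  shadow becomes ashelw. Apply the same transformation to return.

rvyxiv

The word is reversed, then every letter is shifted forward by 4.
On return: reverse → nruter; then shift: n+4=r, r+4=v, u+4=y, t+4=x, e+4=i, r+4=v.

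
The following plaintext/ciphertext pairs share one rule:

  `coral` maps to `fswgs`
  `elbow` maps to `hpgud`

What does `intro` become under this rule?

lryxv

In coral: c→f is +3, o→s is +4, r→w is +5, a→g is +6 — the shift increases by 1 each position. The shift increases by 1 at each position, starting from +3: 3, 4, 5, ….
For intro: i+3=l, n+4=r, t+5=y, r+6=x, o+7=v.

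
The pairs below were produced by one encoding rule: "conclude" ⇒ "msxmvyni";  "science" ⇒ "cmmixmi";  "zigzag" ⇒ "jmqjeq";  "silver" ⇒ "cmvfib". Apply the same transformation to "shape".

crezi

The shift depends on letter class: consonant c→m is +10, but vowel o→s is +4. Vowels shift forward by 4 and consonants shift forward by 10.
For shape: s(cons)+10=c, h(cons)+10=r, a(vowel)+4=e, p(cons)+10=z, e(vowel)+4=i.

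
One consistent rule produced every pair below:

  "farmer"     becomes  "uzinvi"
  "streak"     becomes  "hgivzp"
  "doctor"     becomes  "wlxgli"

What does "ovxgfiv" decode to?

lecture

Each pair mirrors across the alphabet (f↔u, a↔z, r↔i): positions sum to 25. Each letter is replaced by its mirror in the alphabet: a↔z, b↔y, c↔x, and so on (the Atbash cipher).
Undoing it on ovxgfiv: o↔l, v↔e, x↔c, g↔t, f↔u, i↔r, v↔e.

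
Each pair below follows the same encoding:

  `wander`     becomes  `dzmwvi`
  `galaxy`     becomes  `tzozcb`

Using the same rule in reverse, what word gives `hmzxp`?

snack

This is the alphabet-reversal cipher (Atbash): a becomes z, b becomes y, etc.
Undoing it on hmzxp: h↔s, m↔n, z↔a, x↔c, p↔k.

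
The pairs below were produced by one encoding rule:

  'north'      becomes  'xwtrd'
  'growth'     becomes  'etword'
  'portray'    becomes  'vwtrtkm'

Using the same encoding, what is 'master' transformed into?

n(13)→x(23) and o(14)→w(22) fit y≡25x+10 (mod 26); the inverse of 25 mod 26 is 25. Treating letters as 0–25, the rule is x ↦ 25x + 10 (mod 26).
Applying it to master: m(12)→25·12+10≡24=y; a(0)→25·0+10≡10=k; s(18)→25·18+10≡18=s; t(19)→25·19+10≡17=r; e(4)→25·4+10≡6=g; r(17)→25·17+10≡19=t (all mod 26).

yksrgt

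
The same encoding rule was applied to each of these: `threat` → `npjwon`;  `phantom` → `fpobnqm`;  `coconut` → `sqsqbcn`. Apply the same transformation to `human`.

pcmob

t(19)→n(13) and h(7)→p(15) fit y≡15x+14 (mod 26); the inverse of 15 mod 26 is 7. Treating letters as 0–25, the rule is x ↦ 15x + 14 (mod 26).
Applying it to human: h(7)→15·7+14≡15=p; u(20)→15·20+14≡2=c; m(12)→15·12+14≡12=m; a(0)→15·0+14≡14=o; n(13)→15·13+14≡1=b (all mod 26).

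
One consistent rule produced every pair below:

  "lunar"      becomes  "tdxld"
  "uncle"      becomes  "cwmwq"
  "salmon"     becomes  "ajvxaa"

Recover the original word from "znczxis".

resolve

In lunar: l→t is +8, u→d is +9, n→x is +10, a→l is +11 — the shift increases by 1 each position. Each letter shifts forward by (position + 8), i.e. 8, 9, 10, … — the shift grows by one for each successive letter.
Reversing it on znczxis: z−8=r, n−9=e, c−10=s, z−11=o, x−12=l, i−13=v, s−14=e.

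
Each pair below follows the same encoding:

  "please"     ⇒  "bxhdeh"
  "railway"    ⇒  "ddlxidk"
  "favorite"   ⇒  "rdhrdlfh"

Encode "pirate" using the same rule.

blddfh

The shift depends on letter class: consonant p→b is +12, but vowel e→h is +3. Two shifts are in play — +3 for a/e/i/o/u, +12 for every other letter.
On pirate: p(cons)+12=b, i(vowel)+3=l, r(cons)+12=d, a(vowel)+3=d, t(cons)+12=f, e(vowel)+3=h.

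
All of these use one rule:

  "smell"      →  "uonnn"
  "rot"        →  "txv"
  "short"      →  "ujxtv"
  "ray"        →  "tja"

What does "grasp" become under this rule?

itjur

The shift depends on letter class: consonant s→u is +2, but vowel e→n is +9. Two shifts are in play — +9 for a/e/i/o/u, +2 for every other letter.
For grasp: g(cons)+2=i, r(cons)+2=t, a(vowel)+9=j, s(cons)+2=u, p(cons)+2=r.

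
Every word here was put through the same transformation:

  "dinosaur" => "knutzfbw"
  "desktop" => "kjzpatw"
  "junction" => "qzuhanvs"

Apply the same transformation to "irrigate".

pwynnfaj

Shifts by position in dinosaur: pos 0: d→k (+7), pos 1: i→n (+5), pos 2: n→u (+7), pos 3: o→t (+5) — repeating every 2. A repeating key of period 2 is used — shifts +7, +5 over and over.
For irrigate: i+7=p, r+5=w, r+7=y, i+5=n, g+7=n, a+5=f, t+7=a, e+5=j.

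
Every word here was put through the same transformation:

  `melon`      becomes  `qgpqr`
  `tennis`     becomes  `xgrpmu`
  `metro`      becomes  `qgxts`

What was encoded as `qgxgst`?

A repeating key of period 2 is used — shifts +4, +2 over and over.
Decoding qgxgst: q−4=m, g−2=e, x−4=t, g−2=e, s−4=o, t−2=r.

meteor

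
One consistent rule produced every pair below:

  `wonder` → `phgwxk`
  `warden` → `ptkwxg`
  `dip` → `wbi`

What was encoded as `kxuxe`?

It's a constant shift of +19 (ROT19).
Reversing it on kxuxe: k−19=r, x−19=e, u−19=b, x−19=e, e−19=l.

rebel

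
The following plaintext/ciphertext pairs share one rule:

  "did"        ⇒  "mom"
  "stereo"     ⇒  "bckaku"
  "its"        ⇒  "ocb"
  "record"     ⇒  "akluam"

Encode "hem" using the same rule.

qkv

The shift depends on letter class: consonant d→m is +9, but vowel i→o is +6. Two shifts are in play — +6 for a/e/i/o/u, +9 for every other letter.
On hem: h(cons)+9=q, e(vowel)+6=k, m(cons)+9=v.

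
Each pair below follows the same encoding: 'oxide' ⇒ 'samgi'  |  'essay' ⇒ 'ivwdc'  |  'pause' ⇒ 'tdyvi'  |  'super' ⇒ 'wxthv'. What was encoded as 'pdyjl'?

Shifts by position in oxide: pos 0: o→s (+4), pos 1: x→a (+3), pos 2: i→m (+4), pos 3: d→g (+3) — repeating every 2. The shifts repeat in a cycle of length 2: positions 0,1,… shift by +4, +3, then the pattern repeats.
Undoing it on pdyjl: p−4=l, d−3=a, y−4=u, j−3=g, l−4=h.

laugh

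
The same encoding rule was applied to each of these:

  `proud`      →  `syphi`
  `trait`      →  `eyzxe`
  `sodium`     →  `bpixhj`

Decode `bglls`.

sleep

p(15)→s(18) and r(17)→y(24) fit y≡3x+25 (mod 26); the inverse of 3 mod 26 is 9. Treating letters as 0–25, the rule is x ↦ 3x + 25 (mod 26).
Reversing it on bglls: b(1)→9·(1−25)≡18=s; g(6)→9·(6−25)≡11=l; l(11)→9·(11−25)≡4=e; l(11)→9·(11−25)≡4=e; s(18)→9·(18−25)≡15=p (all mod 26).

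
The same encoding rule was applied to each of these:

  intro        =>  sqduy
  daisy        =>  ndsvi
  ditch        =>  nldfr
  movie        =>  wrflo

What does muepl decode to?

crumb

Shifts by position in intro: pos 0: i→s (+10), pos 1: n→q (+3), pos 2: t→d (+10), pos 3: r→u (+3) — repeating every 2. The shifts repeat in a cycle of length 2: positions 0,1,… shift by +10, +3, then the pattern repeats.
Decoding muepl: m−10=c, u−3=r, e−10=u, p−3=m, l−10=b.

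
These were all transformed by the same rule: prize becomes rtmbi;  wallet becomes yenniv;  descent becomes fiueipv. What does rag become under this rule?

tei

Vowels shift forward by 4 and consonants shift forward by 2.
Applying it to rag: r(cons)+2=t, a(vowel)+4=e, g(cons)+2=i.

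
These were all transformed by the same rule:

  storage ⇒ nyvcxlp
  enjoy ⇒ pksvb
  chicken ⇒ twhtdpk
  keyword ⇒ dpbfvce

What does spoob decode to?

jelly

s(18)→n(13) and t(19)→y(24) fit y≡11x+23 (mod 26); the inverse of 11 mod 26 is 19. This is an affine cipher: with a=0,…,z=25, each position x becomes (11x+23) mod 26.
Reversing it on spoob: s(18)→19·(18−23)≡9=j; p(15)→19·(15−23)≡4=e; o(14)→19·(14−23)≡11=l; o(14)→19·(14−23)≡11=l; b(1)→19·(1−23)≡24=y (all mod 26).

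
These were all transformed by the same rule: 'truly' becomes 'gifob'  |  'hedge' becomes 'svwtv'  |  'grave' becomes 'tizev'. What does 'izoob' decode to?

This is the alphabet-reversal cipher (Atbash): a becomes z, b becomes y, etc.
Decoding izoob: i↔r, z↔a, o↔l, o↔l, b↔y.

rally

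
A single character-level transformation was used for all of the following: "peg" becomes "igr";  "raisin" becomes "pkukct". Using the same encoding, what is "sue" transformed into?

The output letters match the input read backwards, each shifted +2: peg reversed is gep. Read the word backwards and shift each letter +2.
On sue: reverse → eus; then shift: e+2=g, u+2=w, s+2=u.

gwu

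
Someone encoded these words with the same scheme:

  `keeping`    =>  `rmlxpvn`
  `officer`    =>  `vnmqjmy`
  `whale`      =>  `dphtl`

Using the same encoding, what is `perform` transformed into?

Shifts by position in keeping: pos 0: k→r (+7), pos 1: e→m (+8), pos 2: e→l (+7), pos 3: p→x (+8) — repeating every 2. It's a Vigenère-style cipher with numeric key [7,8]: position i shifts by key[i mod 2].
For perform: p+7=w, e+8=m, r+7=y, f+8=n, o+7=v, r+8=z, m+7=t.

wmynvzt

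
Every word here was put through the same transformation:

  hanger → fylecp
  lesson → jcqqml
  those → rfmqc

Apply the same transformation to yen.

Compare letters: h→f is +24, a→y is +24, n→l is +24 — a constant shift. It's a constant shift of +24 (ROT24).
Applying it to yen: y+24=w, e+24=c, n+24=l.

wcl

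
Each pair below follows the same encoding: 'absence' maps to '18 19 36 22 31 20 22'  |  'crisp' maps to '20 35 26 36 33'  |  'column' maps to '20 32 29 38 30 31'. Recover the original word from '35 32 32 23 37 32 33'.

a is letter #1 and maps to 18: an offset of 17. Each letter is replaced by its alphabet position (a=1..z=26) + 17.
Decoding 35 32 32 23 37 32 33: 35→(35−17)÷1=18=r, 32→(32−17)÷1=15=o, 32→(32−17)÷1=15=o, 23→(23−17)÷1=6=f, 37→(37−17)÷1=20=t, 32→(32−17)÷1=15=o, 33→(33−17)÷1=16=p.

rooftop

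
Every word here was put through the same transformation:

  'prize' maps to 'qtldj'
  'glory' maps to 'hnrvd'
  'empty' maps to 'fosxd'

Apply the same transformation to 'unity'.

vplxd

In prize: p→q is +1, r→t is +2, i→l is +3, z→d is +4 — the shift increases by 1 each position. Letter i (0-indexed) is shifted by i+1, so successive shifts are 1, 2, 3, ….
On unity: u+1=v, n+2=p, i+3=l, t+4=x, y+5=d.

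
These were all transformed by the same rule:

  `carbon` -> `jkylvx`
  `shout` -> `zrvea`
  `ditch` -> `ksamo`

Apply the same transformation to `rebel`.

yoios

The shifts repeat in a cycle of length 2: positions 0,1,… shift by +7, +10, then the pattern repeats.
Applying it to rebel: r+7=y, e+10=o, b+7=i, e+10=o, l+7=s.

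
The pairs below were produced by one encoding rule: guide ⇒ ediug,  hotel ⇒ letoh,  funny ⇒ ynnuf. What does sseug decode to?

guess

The output letters match the input read backwards: guide reversed is ediug. It's just the letters in reverse order.
Undoing it on sseug: then reverse → guess.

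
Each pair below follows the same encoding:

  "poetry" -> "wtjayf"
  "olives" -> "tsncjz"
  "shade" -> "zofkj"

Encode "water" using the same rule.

The shift depends on letter class: consonant p→w is +7, but vowel o→t is +5. Two shifts are in play — +5 for a/e/i/o/u, +7 for every other letter.
On water: w(cons)+7=d, a(vowel)+5=f, t(cons)+7=a, e(vowel)+5=j, r(cons)+7=y.

dfajy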